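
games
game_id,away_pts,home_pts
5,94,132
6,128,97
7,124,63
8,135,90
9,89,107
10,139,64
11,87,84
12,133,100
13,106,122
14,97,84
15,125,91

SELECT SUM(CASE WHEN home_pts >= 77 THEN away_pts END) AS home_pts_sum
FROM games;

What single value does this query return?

994

game_id=5: ✓ → 94
game_id=6: ✓ → 128
game_id=7: ✗
game_id=8: ✓ → 135
game_id=9: ✓ → 89
game_id=10: ✗
game_id=11: ✓ → 87
game_id=12: ✓ → 133
game_id=13: ✓ → 106
game_id=14: ✓ → 97
game_id=15: ✓ → 125
home_pts_sum = 94 + 128 + 135 + 89 + 87 + 133 + 106 + 97 + 125 = 994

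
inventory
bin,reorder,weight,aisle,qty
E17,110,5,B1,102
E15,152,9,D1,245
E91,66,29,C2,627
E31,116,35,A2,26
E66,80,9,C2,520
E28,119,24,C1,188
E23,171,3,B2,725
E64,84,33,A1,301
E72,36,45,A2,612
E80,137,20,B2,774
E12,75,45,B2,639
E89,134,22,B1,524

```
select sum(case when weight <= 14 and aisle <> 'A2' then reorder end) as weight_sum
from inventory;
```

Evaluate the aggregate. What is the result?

513

bin=E17: ✓ → 110
bin=E15: ✓ → 152
bin=E91: ✗
bin=E31: ✗
bin=E66: ✓ → 80
bin=E28: ✗
bin=E23: ✓ → 171
bin=E64: ✗
bin=E72: ✗
bin=E80: ✗
bin=E12: ✗
bin=E89: ✗
weight_sum = 110 + 152 + 80 + 171 = 513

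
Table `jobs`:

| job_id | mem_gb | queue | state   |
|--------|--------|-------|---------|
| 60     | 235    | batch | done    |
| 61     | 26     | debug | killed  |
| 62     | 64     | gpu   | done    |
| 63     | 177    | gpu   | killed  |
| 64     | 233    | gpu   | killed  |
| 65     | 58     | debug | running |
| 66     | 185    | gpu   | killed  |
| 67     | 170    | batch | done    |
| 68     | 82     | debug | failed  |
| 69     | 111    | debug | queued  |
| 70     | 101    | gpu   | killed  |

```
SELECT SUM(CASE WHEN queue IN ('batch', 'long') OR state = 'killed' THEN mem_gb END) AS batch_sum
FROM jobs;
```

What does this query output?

1127

job_id=60: ✓ → 235
job_id=61: ✓ → 26
job_id=62: ✗
job_id=63: ✓ → 177
job_id=64: ✓ → 233
job_id=65: ✗
job_id=66: ✓ → 185
job_id=67: ✓ → 170
job_id=68: ✗
job_id=69: ✗
job_id=70: ✓ → 101
batch_sum = 235 + 26 + 177 + 233 + 185 + 170 + 101 = 1127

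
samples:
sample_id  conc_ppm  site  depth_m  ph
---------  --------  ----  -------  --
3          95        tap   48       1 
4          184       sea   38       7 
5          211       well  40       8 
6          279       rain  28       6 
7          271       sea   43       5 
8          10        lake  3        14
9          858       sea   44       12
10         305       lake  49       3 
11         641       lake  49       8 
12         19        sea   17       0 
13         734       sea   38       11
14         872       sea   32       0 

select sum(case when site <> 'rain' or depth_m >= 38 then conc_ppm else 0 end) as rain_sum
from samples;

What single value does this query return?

sample_id=3: ✓ → 95
sample_id=4: ✓ → 184
sample_id=5: ✓ → 211
sample_id=6: ✗
sample_id=7: ✓ → 271
sample_id=8: ✓ → 10
sample_id=9: ✓ → 858
sample_id=10: ✓ → 305
sample_id=11: ✓ → 641
sample_id=12: ✓ → 19
sample_id=13: ✓ → 734
sample_id=14: ✓ → 872
rain_sum = 95 + 184 + 211 + 271 + 10 + 858 + 305 + 641 + 19 + 734 + 872 = 4200

4200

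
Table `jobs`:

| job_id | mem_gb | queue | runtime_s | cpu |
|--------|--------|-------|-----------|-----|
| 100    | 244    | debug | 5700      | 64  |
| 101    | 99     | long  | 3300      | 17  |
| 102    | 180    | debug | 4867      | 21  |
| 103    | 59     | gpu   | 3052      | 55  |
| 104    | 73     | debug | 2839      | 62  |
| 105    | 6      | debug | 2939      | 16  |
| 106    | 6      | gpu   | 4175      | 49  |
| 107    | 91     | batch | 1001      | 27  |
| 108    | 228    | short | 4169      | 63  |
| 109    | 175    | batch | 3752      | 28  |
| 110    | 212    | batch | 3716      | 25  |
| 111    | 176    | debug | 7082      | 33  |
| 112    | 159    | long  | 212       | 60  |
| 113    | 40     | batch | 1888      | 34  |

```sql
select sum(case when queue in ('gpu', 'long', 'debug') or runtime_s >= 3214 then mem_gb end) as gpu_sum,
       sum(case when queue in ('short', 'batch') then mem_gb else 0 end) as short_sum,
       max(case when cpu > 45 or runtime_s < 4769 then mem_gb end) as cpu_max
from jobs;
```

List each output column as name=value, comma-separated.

[gpu_sum: queue in ('gpu', 'long', 'debug') or runtime_s >= 3214]
job_id=100: ✓ → 244
job_id=101: ✓ → 99
job_id=102: ✓ → 180
job_id=103: ✓ → 59
job_id=104: ✓ → 73
job_id=105: ✓ → 6
job_id=106: ✓ → 6
job_id=107: ✗
job_id=108: ✓ → 228
job_id=109: ✓ → 175
job_id=110: ✓ → 212
job_id=111: ✓ → 176
job_id=112: ✓ → 159
job_id=113: ✗
gpu_sum = 244 + 99 + 180 + 59 + 73 + 6 + 6 + 228 + 175 + 212 + 176 + 159 = 1617
—
[short_sum: queue in ('short', 'batch')]
job_id=100: ✗
job_id=101: ✗
job_id=102: ✗
job_id=103: ✗
job_id=104: ✗
job_id=105: ✗
job_id=106: ✗
job_id=107: ✓ → 91
job_id=108: ✓ → 228
job_id=109: ✓ → 175
job_id=110: ✓ → 212
job_id=111: ✗
job_id=112: ✗
job_id=113: ✓ → 40
short_sum = 91 + 228 + 175 + 212 + 40 = 746
—
[cpu_max: cpu > 45 or runtime_s < 4769]
job_id=100: ✓ → 244
job_id=101: ✓ → 99
job_id=102: ✗
job_id=103: ✓ → 59
job_id=104: ✓ → 73
job_id=105: ✓ → 6
job_id=106: ✓ → 6
job_id=107: ✓ → 91
job_id=108: ✓ → 228
job_id=109: ✓ → 175
job_id=110: ✓ → 212
job_id=111: ✗
job_id=112: ✓ → 159
job_id=113: ✓ → 40
cpu_max = MAX(244, 99, 59, 73, 6, 6, 91, 228, 175, 212, 159, 40) = 244

gpu_sum=1617, short_sum=746, cpu_max=244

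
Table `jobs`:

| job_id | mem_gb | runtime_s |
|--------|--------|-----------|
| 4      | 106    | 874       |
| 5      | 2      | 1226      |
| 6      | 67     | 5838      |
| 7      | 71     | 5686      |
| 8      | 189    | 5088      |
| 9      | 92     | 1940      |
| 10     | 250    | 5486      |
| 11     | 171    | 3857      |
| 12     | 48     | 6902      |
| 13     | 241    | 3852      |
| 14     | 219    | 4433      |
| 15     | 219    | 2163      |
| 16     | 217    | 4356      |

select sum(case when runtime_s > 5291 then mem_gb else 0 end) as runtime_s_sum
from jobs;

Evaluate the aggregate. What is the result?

job_id=4: ✗
job_id=5: ✗
job_id=6: ✓ → 67
job_id=7: ✓ → 71
job_id=8: ✗
job_id=9: ✗
job_id=10: ✓ → 250
job_id=11: ✗
job_id=12: ✓ → 48
job_id=13: ✗
job_id=14: ✗
job_id=15: ✗
job_id=16: ✗
runtime_s_sum = 67 + 71 + 250 + 48 = 436

436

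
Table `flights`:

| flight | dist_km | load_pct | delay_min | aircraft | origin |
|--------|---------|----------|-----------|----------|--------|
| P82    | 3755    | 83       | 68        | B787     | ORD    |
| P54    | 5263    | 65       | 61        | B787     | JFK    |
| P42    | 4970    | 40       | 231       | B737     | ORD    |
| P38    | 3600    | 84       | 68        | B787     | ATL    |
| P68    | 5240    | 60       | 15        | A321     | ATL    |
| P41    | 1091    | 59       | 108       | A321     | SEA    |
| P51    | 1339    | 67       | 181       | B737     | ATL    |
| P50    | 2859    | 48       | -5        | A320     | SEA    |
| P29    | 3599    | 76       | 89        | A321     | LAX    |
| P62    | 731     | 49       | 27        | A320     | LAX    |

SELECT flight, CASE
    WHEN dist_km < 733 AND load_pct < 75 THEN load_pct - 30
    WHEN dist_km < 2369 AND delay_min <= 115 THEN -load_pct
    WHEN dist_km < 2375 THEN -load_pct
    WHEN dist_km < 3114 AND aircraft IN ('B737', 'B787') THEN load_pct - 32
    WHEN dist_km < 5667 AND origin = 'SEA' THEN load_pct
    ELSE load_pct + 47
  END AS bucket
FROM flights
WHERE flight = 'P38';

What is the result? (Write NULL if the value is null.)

flight = P38: dist_km=3600, load_pct=84, delay_min=68, aircraft=B787, origin=ATL.
dist_km < 733 AND load_pct < 75 → false
dist_km < 2369 AND delay_min <= 115 → false
dist_km < 2375 → false
dist_km < 3114 AND aircraft IN ('B737', 'B787') → false
dist_km < 5667 AND origin = 'SEA' → false
No prior WHEN matched → ELSE → 131

131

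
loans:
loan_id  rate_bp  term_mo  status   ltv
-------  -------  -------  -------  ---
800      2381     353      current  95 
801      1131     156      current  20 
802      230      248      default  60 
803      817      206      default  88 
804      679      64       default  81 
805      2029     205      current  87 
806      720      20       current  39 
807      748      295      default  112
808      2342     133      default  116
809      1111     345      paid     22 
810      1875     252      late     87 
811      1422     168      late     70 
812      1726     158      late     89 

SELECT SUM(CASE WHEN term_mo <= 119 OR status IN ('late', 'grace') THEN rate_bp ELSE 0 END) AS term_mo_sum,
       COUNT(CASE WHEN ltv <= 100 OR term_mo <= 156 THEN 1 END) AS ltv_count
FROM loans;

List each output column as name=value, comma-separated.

term_mo_sum=6422, ltv_count=12

[term_mo_sum: term_mo <= 119 OR status IN ('late', 'grace')]
loan_id=800: ✗
loan_id=801: ✗
loan_id=802: ✗
loan_id=803: ✗
loan_id=804: ✓ → 679
loan_id=805: ✗
loan_id=806: ✓ → 720
loan_id=807: ✗
loan_id=808: ✗
loan_id=809: ✗
loan_id=810: ✓ → 1875
loan_id=811: ✓ → 1422
loan_id=812: ✓ → 1726
term_mo_sum = 679 + 720 + 1875 + 1422 + 1726 = 6422
—
[ltv_count: ltv <= 100 OR term_mo <= 156]
loan_id=800: ✓ → 1
loan_id=801: ✓ → 1
loan_id=802: ✓ → 1
loan_id=803: ✓ → 1
loan_id=804: ✓ → 1
loan_id=805: ✓ → 1
loan_id=806: ✓ → 1
loan_id=807: ✗
loan_id=808: ✓ → 1
loan_id=809: ✓ → 1
loan_id=810: ✓ → 1
loan_id=811: ✓ → 1
loan_id=812: ✓ → 1
ltv_count = COUNT(1, 1, 1, 1, 1, 1, 1, 1, 1, 1, 1, 1) = 12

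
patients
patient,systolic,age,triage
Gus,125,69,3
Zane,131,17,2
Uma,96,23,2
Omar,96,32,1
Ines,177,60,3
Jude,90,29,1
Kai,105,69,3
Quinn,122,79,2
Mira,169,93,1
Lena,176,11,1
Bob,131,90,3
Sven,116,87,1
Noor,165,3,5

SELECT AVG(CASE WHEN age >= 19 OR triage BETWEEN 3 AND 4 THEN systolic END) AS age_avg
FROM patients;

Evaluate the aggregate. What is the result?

patient=Gus: ✓ → 125
patient=Zane: ✗
patient=Uma: ✓ → 96
patient=Omar: ✓ → 96
patient=Ines: ✓ → 177
patient=Jude: ✓ → 90
patient=Kai: ✓ → 105
patient=Quinn: ✓ → 122
patient=Mira: ✓ → 169
patient=Lena: ✗
patient=Bob: ✓ → 131
patient=Sven: ✓ → 116
patient=Noor: ✗
age_avg = (125 + 96 + 96 + 177 + 90 + 105 + 122 + 169 + 131 + 116) / 10 = 122.7

122.7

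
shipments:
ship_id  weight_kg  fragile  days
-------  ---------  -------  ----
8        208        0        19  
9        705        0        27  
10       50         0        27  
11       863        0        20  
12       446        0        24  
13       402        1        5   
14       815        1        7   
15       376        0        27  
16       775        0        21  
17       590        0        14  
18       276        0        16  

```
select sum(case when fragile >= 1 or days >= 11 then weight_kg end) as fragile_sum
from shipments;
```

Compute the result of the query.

5506

ship_id=8: ✓ → 208
ship_id=9: ✓ → 705
ship_id=10: ✓ → 50
ship_id=11: ✓ → 863
ship_id=12: ✓ → 446
ship_id=13: ✓ → 402
ship_id=14: ✓ → 815
ship_id=15: ✓ → 376
ship_id=16: ✓ → 775
ship_id=17: ✓ → 590
ship_id=18: ✓ → 276
fragile_sum = 208 + 705 + 50 + 863 + 446 + 402 + 815 + 376 + 775 + 590 + 276 = 5506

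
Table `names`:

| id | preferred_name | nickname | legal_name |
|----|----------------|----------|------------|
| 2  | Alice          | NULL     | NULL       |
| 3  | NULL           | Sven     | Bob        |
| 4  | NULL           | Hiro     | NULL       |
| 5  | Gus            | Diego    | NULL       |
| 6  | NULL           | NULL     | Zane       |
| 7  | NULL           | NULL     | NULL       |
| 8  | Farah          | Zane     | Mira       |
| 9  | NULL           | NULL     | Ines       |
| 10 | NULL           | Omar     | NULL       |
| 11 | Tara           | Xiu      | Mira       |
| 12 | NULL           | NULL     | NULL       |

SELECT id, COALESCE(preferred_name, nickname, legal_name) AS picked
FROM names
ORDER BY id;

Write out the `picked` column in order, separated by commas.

Alice, Sven, Hiro, Gus, Zane, NULL, Farah, Ines, Omar, Tara, NULL

id=2: preferred_name=Alice → Alice
id=3: preferred_name=NULL, nickname=Sven → Sven
id=4: preferred_name=NULL, nickname=Hiro → Hiro
id=5: preferred_name=Gus → Gus
id=6: preferred_name=NULL, nickname=NULL, legal_name=Zane → Zane
id=7: preferred_name=NULL, nickname=NULL, legal_name=NULL (all NULL) → NULL
id=8: preferred_name=Farah → Farah
id=9: preferred_name=NULL, nickname=NULL, legal_name=Ines → Ines
id=10: preferred_name=NULL, nickname=Omar → Omar
id=11: preferred_name=Tara → Tara
id=12: preferred_name=NULL, nickname=NULL, legal_name=NULL (all NULL) → NULL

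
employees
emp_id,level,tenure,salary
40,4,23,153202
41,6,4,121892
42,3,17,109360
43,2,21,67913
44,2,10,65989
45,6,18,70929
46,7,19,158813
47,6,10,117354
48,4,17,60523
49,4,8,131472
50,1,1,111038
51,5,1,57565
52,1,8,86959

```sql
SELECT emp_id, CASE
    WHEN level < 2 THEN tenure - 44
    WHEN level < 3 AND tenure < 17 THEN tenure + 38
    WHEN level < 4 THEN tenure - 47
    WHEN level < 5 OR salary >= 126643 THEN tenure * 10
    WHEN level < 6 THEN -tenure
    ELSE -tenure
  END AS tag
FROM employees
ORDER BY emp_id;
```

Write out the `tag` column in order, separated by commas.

emp_id=40: level < 5 OR salary >= 126643 → 230
emp_id=41: ELSE → -4
emp_id=42: level < 4 → -30
emp_id=43: level < 4 → -26
emp_id=44: level < 3 AND tenure < 17 → 48
emp_id=45: ELSE → -18
emp_id=46: level < 5 OR salary >= 126643 → 190
emp_id=47: ELSE → -10
emp_id=48: level < 5 OR salary >= 126643 → 170
emp_id=49: level < 5 OR salary >= 126643 → 80
emp_id=50: level < 2 → -43
emp_id=51: level < 6 → -1
emp_id=52: level < 2 → -36

230, -4, -30, -26, 48, -18, 190, -10, 170, 80, -43, -1, -36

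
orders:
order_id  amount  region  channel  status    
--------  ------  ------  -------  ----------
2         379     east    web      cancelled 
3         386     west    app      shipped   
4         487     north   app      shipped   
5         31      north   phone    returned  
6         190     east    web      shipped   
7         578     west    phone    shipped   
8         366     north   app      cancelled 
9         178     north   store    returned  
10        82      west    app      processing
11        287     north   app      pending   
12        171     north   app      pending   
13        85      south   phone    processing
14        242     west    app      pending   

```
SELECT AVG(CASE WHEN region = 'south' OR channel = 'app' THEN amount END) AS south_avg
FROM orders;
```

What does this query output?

263.25

order_id=2: ✗
order_id=3: ✓ → 386
order_id=4: ✓ → 487
order_id=5: ✗
order_id=6: ✗
order_id=7: ✗
order_id=8: ✓ → 366
order_id=9: ✗
order_id=10: ✓ → 82
order_id=11: ✓ → 287
order_id=12: ✓ → 171
order_id=13: ✓ → 85
order_id=14: ✓ → 242
south_avg = (386 + 487 + 366 + 82 + 287 + 171 + 85 + 242) / 8 = 263.25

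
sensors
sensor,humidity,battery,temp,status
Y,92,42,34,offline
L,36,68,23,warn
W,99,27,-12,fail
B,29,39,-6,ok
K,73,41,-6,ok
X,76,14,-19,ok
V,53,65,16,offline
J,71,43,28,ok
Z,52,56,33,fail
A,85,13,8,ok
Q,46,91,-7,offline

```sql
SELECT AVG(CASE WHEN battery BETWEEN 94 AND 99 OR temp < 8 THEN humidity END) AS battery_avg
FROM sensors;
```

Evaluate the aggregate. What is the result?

64.6

sensor=Y: ✗
sensor=L: ✗
sensor=W: ✓ → 99
sensor=B: ✓ → 29
sensor=K: ✓ → 73
sensor=X: ✓ → 76
sensor=V: ✗
sensor=J: ✗
sensor=Z: ✗
sensor=A: ✗
sensor=Q: ✓ → 46
battery_avg = (99 + 29 + 73 + 76 + 46) / 5 = 64.6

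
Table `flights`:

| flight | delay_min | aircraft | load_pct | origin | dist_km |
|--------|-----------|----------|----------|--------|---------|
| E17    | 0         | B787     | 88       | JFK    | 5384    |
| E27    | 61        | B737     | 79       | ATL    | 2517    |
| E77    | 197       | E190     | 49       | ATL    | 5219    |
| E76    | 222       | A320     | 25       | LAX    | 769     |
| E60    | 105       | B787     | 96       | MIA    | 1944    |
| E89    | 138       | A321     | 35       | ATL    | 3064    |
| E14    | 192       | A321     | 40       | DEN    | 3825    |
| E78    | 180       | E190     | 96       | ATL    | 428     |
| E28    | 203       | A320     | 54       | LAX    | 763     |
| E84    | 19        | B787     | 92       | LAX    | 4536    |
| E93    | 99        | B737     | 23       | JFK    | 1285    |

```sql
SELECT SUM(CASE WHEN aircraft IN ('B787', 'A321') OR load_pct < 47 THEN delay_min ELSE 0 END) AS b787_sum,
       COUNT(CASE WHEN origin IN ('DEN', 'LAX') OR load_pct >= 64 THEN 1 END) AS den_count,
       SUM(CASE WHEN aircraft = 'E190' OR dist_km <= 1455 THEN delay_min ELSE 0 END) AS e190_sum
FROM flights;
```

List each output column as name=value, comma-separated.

[b787_sum: aircraft IN ('B787', 'A321') OR load_pct < 47]
flight=E17: ✓ → 0
flight=E27: ✗
flight=E77: ✗
flight=E76: ✓ → 222
flight=E60: ✓ → 105
flight=E89: ✓ → 138
flight=E14: ✓ → 192
flight=E78: ✗
flight=E28: ✗
flight=E84: ✓ → 19
flight=E93: ✓ → 99
b787_sum = 222 + 105 + 138 + 192 + 19 + 99 = 775
—
[den_count: origin IN ('DEN', 'LAX') OR load_pct >= 64]
flight=E17: ✓ → 1
flight=E27: ✓ → 1
flight=E77: ✗
flight=E76: ✓ → 1
flight=E60: ✓ → 1
flight=E89: ✗
flight=E14: ✓ → 1
flight=E78: ✓ → 1
flight=E28: ✓ → 1
flight=E84: ✓ → 1
flight=E93: ✗
den_count = COUNT(1, 1, 1, 1, 1, 1, 1, 1) = 8
—
[e190_sum: aircraft = 'E190' OR dist_km <= 1455]
flight=E17: ✗
flight=E27: ✗
flight=E77: ✓ → 197
flight=E76: ✓ → 222
flight=E60: ✗
flight=E89: ✗
flight=E14: ✗
flight=E78: ✓ → 180
flight=E28: ✓ → 203
flight=E84: ✗
flight=E93: ✓ → 99
e190_sum = 197 + 222 + 180 + 203 + 99 = 901

b787_sum=775, den_count=8, e190_sum=901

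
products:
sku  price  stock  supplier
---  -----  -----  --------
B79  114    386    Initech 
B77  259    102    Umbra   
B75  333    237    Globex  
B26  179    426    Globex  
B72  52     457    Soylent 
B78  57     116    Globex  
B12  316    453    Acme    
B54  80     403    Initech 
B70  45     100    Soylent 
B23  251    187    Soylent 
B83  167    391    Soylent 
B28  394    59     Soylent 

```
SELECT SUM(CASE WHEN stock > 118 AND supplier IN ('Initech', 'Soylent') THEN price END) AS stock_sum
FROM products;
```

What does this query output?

sku=B79: ✓ → 114
sku=B77: ✗
sku=B75: ✗
sku=B26: ✗
sku=B72: ✓ → 52
sku=B78: ✗
sku=B12: ✗
sku=B54: ✓ → 80
sku=B70: ✗
sku=B23: ✓ → 251
sku=B83: ✓ → 167
sku=B28: ✗
stock_sum = 114 + 52 + 80 + 251 + 167 = 664

664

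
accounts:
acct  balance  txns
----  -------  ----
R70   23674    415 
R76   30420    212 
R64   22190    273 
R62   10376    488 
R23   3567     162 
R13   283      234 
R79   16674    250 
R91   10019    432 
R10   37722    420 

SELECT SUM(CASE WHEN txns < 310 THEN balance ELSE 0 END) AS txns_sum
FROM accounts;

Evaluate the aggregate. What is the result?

73134

acct=R70: ✗
acct=R76: ✓ → 30420
acct=R64: ✓ → 22190
acct=R62: ✗
acct=R23: ✓ → 3567
acct=R13: ✓ → 283
acct=R79: ✓ → 16674
acct=R91: ✗
acct=R10: ✗
txns_sum = 30420 + 22190 + 3567 + 283 + 16674 = 73134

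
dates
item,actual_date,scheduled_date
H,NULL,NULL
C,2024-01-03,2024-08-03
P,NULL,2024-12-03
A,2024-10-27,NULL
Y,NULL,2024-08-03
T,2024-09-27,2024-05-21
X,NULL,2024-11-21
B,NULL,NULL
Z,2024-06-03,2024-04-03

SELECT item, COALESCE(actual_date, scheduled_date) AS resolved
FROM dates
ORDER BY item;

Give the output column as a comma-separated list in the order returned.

2024-10-27, NULL, 2024-01-03, NULL, 2024-12-03, 2024-09-27, 2024-11-21, 2024-08-03, 2024-06-03

item=A: actual_date=2024-10-27 → 2024-10-27
item=B: actual_date=NULL, scheduled_date=NULL (all NULL) → NULL
item=C: actual_date=2024-01-03 → 2024-01-03
item=H: actual_date=NULL, scheduled_date=NULL (all NULL) → NULL
item=P: actual_date=NULL, scheduled_date=2024-12-03 → 2024-12-03
item=T: actual_date=2024-09-27 → 2024-09-27
item=X: actual_date=NULL, scheduled_date=2024-11-21 → 2024-11-21
item=Y: actual_date=NULL, scheduled_date=2024-08-03 → 2024-08-03
item=Z: actual_date=2024-06-03 → 2024-06-03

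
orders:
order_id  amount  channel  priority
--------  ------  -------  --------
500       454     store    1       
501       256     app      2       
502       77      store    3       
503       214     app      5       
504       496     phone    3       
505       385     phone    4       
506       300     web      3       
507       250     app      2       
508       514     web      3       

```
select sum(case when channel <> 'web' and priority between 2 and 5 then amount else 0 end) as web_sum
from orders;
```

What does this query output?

order_id=500: ✗
order_id=501: ✓ → 256
order_id=502: ✓ → 77
order_id=503: ✓ → 214
order_id=504: ✓ → 496
order_id=505: ✓ → 385
order_id=506: ✗
order_id=507: ✓ → 250
order_id=508: ✗
web_sum = 256 + 77 + 214 + 496 + 385 + 250 = 1678

1678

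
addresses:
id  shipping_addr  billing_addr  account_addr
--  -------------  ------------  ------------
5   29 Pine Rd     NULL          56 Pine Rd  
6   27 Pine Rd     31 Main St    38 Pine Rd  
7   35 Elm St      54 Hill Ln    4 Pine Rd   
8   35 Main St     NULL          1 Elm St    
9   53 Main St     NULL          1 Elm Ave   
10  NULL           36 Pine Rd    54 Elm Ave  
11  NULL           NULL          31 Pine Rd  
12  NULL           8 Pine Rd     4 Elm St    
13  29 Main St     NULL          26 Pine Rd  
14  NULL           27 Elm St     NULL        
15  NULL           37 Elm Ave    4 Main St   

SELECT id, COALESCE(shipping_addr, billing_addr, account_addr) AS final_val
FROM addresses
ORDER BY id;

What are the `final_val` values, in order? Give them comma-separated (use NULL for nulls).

id=5: shipping_addr=29 Pine Rd → 29 Pine Rd
id=6: shipping_addr=27 Pine Rd → 27 Pine Rd
id=7: shipping_addr=35 Elm St → 35 Elm St
id=8: shipping_addr=35 Main St → 35 Main St
id=9: shipping_addr=53 Main St → 53 Main St
id=10: shipping_addr=NULL, billing_addr=36 Pine Rd → 36 Pine Rd
id=11: shipping_addr=NULL, billing_addr=NULL, account_addr=31 Pine Rd → 31 Pine Rd
id=12: shipping_addr=NULL, billing_addr=8 Pine Rd → 8 Pine Rd
id=13: shipping_addr=29 Main St → 29 Main St
id=14: shipping_addr=NULL, billing_addr=27 Elm St → 27 Elm St
id=15: shipping_addr=NULL, billing_addr=37 Elm Ave → 37 Elm Ave

29 Pine Rd, 27 Pine Rd, 35 Elm St, 35 Main St, 53 Main St, 36 Pine Rd, 31 Pine Rd, 8 Pine Rd, 29 Main St, 27 Elm St, 37 Elm Ave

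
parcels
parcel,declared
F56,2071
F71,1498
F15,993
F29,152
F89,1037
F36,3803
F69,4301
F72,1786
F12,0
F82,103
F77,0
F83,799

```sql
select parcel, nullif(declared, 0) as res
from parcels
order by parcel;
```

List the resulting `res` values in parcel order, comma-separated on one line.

NULL, 993, 152, 3803, 2071, 4301, 1498, 1786, NULL, 103, 799, 1037

parcel=F12: declared=0 vs 0: equal → NULL
parcel=F15: declared=993 vs 0: differ → 993
parcel=F29: declared=152 vs 0: differ → 152
parcel=F36: declared=3803 vs 0: differ → 3803
parcel=F56: declared=2071 vs 0: differ → 2071
parcel=F69: declared=4301 vs 0: differ → 4301
parcel=F71: declared=1498 vs 0: differ → 1498
parcel=F72: declared=1786 vs 0: differ → 1786
parcel=F77: declared=0 vs 0: equal → NULL
parcel=F82: declared=103 vs 0: differ → 103
parcel=F83: declared=799 vs 0: differ → 799
parcel=F89: declared=1037 vs 0: differ → 1037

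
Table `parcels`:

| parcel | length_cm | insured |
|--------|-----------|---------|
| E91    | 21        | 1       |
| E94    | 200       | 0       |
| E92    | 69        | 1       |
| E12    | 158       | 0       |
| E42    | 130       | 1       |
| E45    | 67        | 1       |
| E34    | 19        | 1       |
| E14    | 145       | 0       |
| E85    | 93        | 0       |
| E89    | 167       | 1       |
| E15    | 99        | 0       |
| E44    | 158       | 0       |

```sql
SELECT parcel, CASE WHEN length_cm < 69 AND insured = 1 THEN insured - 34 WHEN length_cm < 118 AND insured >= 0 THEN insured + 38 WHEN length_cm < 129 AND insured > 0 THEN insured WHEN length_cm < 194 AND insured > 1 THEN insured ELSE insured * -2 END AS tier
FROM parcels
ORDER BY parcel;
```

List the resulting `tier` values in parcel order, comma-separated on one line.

0, 0, 38, -33, -2, 0, -33, 38, -2, -33, 39, 0

parcel=E12: ELSE → 0
parcel=E14: ELSE → 0
parcel=E15: length_cm < 118 AND insured >= 0 → 38
parcel=E34: length_cm < 69 AND insured = 1 → -33
parcel=E42: ELSE → -2
parcel=E44: ELSE → 0
parcel=E45: length_cm < 69 AND insured = 1 → -33
parcel=E85: length_cm < 118 AND insured >= 0 → 38
parcel=E89: ELSE → -2
parcel=E91: length_cm < 69 AND insured = 1 → -33
parcel=E92: length_cm < 118 AND insured >= 0 → 39
parcel=E94: ELSE → 0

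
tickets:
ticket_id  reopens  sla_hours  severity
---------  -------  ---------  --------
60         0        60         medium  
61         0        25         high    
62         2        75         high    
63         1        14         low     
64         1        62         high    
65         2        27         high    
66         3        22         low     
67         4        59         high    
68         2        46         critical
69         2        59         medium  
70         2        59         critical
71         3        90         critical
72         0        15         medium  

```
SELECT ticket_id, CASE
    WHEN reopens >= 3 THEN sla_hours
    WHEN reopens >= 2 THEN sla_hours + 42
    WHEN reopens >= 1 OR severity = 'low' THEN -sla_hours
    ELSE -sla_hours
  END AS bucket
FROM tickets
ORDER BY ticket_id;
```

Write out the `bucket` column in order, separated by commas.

-60, -25, 117, -14, -62, 69, 22, 59, 88, 101, 101, 90, -15

ticket_id=60: ELSE → -60
ticket_id=61: ELSE → -25
ticket_id=62: reopens >= 2 → 117
ticket_id=63: reopens >= 1 OR severity = 'low' → -14
ticket_id=64: reopens >= 1 OR severity = 'low' → -62
ticket_id=65: reopens >= 2 → 69
ticket_id=66: reopens >= 3 → 22
ticket_id=67: reopens >= 3 → 59
ticket_id=68: reopens >= 2 → 88
ticket_id=69: reopens >= 2 → 101
ticket_id=70: reopens >= 2 → 101
ticket_id=71: reopens >= 3 → 90
ticket_id=72: ELSE → -15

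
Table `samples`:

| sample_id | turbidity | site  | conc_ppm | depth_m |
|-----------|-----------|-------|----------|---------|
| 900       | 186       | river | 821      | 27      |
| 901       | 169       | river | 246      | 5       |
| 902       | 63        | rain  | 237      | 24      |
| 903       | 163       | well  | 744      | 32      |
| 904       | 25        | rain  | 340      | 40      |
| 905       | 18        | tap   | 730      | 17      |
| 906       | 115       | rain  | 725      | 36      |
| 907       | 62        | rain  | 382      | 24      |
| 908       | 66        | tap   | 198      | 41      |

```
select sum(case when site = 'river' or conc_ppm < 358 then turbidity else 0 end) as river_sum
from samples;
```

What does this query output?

509

sample_id=900: ✓ → 186
sample_id=901: ✓ → 169
sample_id=902: ✓ → 63
sample_id=903: ✗
sample_id=904: ✓ → 25
sample_id=905: ✗
sample_id=906: ✗
sample_id=907: ✗
sample_id=908: ✓ → 66
river_sum = 186 + 169 + 63 + 25 + 66 = 509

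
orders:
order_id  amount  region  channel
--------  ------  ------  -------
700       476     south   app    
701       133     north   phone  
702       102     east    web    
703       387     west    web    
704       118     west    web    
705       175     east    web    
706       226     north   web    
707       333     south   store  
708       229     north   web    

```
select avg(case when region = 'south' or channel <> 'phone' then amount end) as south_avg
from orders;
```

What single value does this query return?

255.75

order_id=700: ✓ → 476
order_id=701: ✗
order_id=702: ✓ → 102
order_id=703: ✓ → 387
order_id=704: ✓ → 118
order_id=705: ✓ → 175
order_id=706: ✓ → 226
order_id=707: ✓ → 333
order_id=708: ✓ → 229
south_avg = (476 + 102 + 387 + 118 + 175 + 226 + 333 + 229) / 8 = 255.75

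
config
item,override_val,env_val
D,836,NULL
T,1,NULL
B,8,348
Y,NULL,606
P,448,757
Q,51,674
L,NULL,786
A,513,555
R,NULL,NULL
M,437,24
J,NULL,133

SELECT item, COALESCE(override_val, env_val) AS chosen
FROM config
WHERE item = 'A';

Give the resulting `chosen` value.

513

item = A: override_val=513, env_val=555.
override_val=513 → 513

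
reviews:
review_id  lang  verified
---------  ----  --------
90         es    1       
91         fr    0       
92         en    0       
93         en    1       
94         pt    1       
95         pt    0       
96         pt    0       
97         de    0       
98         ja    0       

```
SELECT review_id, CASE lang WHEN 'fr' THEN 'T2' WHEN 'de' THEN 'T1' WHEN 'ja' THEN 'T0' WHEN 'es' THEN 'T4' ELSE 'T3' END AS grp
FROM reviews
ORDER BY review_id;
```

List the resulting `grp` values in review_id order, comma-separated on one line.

review_id=90: lang='es' → T4
review_id=91: lang='fr' → T2
review_id=92: ELSE → T3
review_id=93: ELSE → T3
review_id=94: ELSE → T3
review_id=95: ELSE → T3
review_id=96: ELSE → T3
review_id=97: lang='de' → T1
review_id=98: lang='ja' → T0

T4, T2, T3, T3, T3, T3, T3, T1, T0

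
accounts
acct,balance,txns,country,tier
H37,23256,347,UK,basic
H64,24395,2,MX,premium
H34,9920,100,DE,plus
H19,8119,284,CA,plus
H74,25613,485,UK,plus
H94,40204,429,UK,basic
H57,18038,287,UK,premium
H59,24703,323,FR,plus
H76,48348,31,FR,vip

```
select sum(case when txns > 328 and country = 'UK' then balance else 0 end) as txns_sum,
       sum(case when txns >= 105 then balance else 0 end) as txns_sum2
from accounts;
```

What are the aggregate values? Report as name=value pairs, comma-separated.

txns_sum=89073, txns_sum2=139933

[txns_sum: txns > 328 and country = 'UK']
acct=H37: ✓ → 23256
acct=H64: ✗
acct=H34: ✗
acct=H19: ✗
acct=H74: ✓ → 25613
acct=H94: ✓ → 40204
acct=H57: ✗
acct=H59: ✗
acct=H76: ✗
txns_sum = 23256 + 25613 + 40204 = 89073
—
[txns_sum2: txns >= 105]
acct=H37: ✓ → 23256
acct=H64: ✗
acct=H34: ✗
acct=H19: ✓ → 8119
acct=H74: ✓ → 25613
acct=H94: ✓ → 40204
acct=H57: ✓ → 18038
acct=H59: ✓ → 24703
acct=H76: ✗
txns_sum2 = 23256 + 8119 + 25613 + 40204 + 18038 + 24703 = 139933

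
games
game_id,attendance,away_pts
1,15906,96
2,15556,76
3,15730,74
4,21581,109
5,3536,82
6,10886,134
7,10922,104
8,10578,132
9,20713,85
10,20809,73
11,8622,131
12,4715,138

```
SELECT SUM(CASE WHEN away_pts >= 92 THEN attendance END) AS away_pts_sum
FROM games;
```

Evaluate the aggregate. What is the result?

game_id=1: ✓ → 15906
game_id=2: ✗
game_id=3: ✗
game_id=4: ✓ → 21581
game_id=5: ✗
game_id=6: ✓ → 10886
game_id=7: ✓ → 10922
game_id=8: ✓ → 10578
game_id=9: ✗
game_id=10: ✗
game_id=11: ✓ → 8622
game_id=12: ✓ → 4715
away_pts_sum = 15906 + 21581 + 10886 + 10922 + 10578 + 8622 + 4715 = 83210

83210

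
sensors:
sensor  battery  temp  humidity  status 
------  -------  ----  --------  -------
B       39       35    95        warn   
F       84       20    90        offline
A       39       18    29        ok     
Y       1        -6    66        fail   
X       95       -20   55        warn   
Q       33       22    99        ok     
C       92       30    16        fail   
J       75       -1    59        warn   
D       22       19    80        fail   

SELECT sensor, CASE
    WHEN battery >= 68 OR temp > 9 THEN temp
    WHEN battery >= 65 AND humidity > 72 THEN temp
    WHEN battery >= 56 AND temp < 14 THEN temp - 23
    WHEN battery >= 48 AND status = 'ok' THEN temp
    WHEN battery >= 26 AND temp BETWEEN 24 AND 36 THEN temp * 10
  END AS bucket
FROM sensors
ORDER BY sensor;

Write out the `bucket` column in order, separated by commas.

18, 35, 30, 19, 20, -1, 22, -20, NULL

sensor=A: battery >= 68 OR temp > 9 → 18
sensor=B: battery >= 68 OR temp > 9 → 35
sensor=C: battery >= 68 OR temp > 9 → 30
sensor=D: battery >= 68 OR temp > 9 → 19
sensor=F: battery >= 68 OR temp > 9 → 20
sensor=J: battery >= 68 OR temp > 9 → -1
sensor=Q: battery >= 68 OR temp > 9 → 22
sensor=X: battery >= 68 OR temp > 9 → -20
sensor=Y: (no match → NULL) → NULL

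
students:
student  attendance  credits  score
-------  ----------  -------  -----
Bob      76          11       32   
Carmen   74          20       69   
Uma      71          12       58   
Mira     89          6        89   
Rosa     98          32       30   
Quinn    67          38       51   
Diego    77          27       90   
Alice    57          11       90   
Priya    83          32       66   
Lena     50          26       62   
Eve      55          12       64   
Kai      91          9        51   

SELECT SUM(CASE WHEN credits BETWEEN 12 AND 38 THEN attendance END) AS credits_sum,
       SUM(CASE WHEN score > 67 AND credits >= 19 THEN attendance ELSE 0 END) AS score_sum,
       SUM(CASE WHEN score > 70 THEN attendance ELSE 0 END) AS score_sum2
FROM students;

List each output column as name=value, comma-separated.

[credits_sum: credits BETWEEN 12 AND 38]
student=Bob: ✗
student=Carmen: ✓ → 74
student=Uma: ✓ → 71
student=Mira: ✗
student=Rosa: ✓ → 98
student=Quinn: ✓ → 67
student=Diego: ✓ → 77
student=Alice: ✗
student=Priya: ✓ → 83
student=Lena: ✓ → 50
student=Eve: ✓ → 55
student=Kai: ✗
credits_sum = 74 + 71 + 98 + 67 + 77 + 83 + 50 + 55 = 575
—
[score_sum: score > 67 AND credits >= 19]
student=Bob: ✗
student=Carmen: ✓ → 74
student=Uma: ✗
student=Mira: ✗
student=Rosa: ✗
student=Quinn: ✗
student=Diego: ✓ → 77
student=Alice: ✗
student=Priya: ✗
student=Lena: ✗
student=Eve: ✗
student=Kai: ✗
score_sum = 74 + 77 = 151
—
[score_sum2: score > 70]
student=Bob: ✗
student=Carmen: ✗
student=Uma: ✗
student=Mira: ✓ → 89
student=Rosa: ✗
student=Quinn: ✗
student=Diego: ✓ → 77
student=Alice: ✓ → 57
student=Priya: ✗
student=Lena: ✗
student=Eve: ✗
student=Kai: ✗
score_sum2 = 89 + 77 + 57 = 223

credits_sum=575, score_sum=151, score_sum2=223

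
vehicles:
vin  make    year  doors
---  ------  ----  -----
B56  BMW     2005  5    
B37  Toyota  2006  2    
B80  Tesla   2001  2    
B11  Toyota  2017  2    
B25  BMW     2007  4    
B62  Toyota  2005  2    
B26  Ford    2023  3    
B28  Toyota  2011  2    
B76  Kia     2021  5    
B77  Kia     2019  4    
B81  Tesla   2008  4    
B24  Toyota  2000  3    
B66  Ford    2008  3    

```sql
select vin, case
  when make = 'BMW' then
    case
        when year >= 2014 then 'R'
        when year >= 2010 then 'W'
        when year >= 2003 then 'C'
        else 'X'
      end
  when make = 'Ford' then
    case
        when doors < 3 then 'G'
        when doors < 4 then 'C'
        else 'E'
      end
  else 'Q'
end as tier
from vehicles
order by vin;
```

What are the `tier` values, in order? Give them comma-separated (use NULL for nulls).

Q, Q, C, C, Q, Q, C, Q, C, Q, Q, Q, Q

vin=B11: make='Toyota' → outer ELSE → Q
vin=B24: make='Toyota' → outer ELSE → Q
vin=B25: make='BMW' → inner[year >= 2003] → C
vin=B26: make='Ford' → inner[doors < 4] → C
vin=B28: make='Toyota' → outer ELSE → Q
vin=B37: make='Toyota' → outer ELSE → Q
vin=B56: make='BMW' → inner[year >= 2003] → C
vin=B62: make='Toyota' → outer ELSE → Q
vin=B66: make='Ford' → inner[doors < 4] → C
vin=B76: make='Kia' → outer ELSE → Q
vin=B77: make='Kia' → outer ELSE → Q
vin=B80: make='Tesla' → outer ELSE → Q
vin=B81: make='Tesla' → outer ELSE → Q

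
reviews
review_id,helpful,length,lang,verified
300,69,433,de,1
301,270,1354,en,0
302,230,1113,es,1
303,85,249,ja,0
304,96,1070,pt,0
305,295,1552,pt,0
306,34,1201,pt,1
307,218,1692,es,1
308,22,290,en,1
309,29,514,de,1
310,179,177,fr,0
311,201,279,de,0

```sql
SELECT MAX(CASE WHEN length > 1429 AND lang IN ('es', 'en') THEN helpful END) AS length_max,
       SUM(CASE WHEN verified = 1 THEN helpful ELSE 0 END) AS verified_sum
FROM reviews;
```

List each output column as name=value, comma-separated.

length_max=218, verified_sum=602

[length_max: length > 1429 AND lang IN ('es', 'en')]
review_id=300: ✗
review_id=301: ✗
review_id=302: ✗
review_id=303: ✗
review_id=304: ✗
review_id=305: ✗
review_id=306: ✗
review_id=307: ✓ → 218
review_id=308: ✗
review_id=309: ✗
review_id=310: ✗
review_id=311: ✗
length_max = MAX(218) = 218
—
[verified_sum: verified = 1]
review_id=300: ✓ → 69
review_id=301: ✗
review_id=302: ✓ → 230
review_id=303: ✗
review_id=304: ✗
review_id=305: ✗
review_id=306: ✓ → 34
review_id=307: ✓ → 218
review_id=308: ✓ → 22
review_id=309: ✓ → 29
review_id=310: ✗
review_id=311: ✗
verified_sum = 69 + 230 + 34 + 218 + 22 + 29 = 602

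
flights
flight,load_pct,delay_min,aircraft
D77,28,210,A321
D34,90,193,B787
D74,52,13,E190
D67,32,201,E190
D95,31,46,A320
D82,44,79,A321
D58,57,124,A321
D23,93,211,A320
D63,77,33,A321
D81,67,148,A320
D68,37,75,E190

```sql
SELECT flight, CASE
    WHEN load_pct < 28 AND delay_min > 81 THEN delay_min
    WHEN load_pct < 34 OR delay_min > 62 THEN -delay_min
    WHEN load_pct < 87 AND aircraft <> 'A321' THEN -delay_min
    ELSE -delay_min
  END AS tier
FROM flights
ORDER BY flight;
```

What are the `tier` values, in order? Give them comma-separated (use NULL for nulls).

-211, -193, -124, -33, -201, -75, -13, -210, -148, -79, -46

flight=D23: load_pct < 34 OR delay_min > 62 → -211
flight=D34: load_pct < 34 OR delay_min > 62 → -193
flight=D58: load_pct < 34 OR delay_min > 62 → -124
flight=D63: ELSE → -33
flight=D67: load_pct < 34 OR delay_min > 62 → -201
flight=D68: load_pct < 34 OR delay_min > 62 → -75
flight=D74: load_pct < 87 AND aircraft <> 'A321' → -13
flight=D77: load_pct < 34 OR delay_min > 62 → -210
flight=D81: load_pct < 34 OR delay_min > 62 → -148
flight=D82: load_pct < 34 OR delay_min > 62 → -79
flight=D95: load_pct < 34 OR delay_min > 62 → -46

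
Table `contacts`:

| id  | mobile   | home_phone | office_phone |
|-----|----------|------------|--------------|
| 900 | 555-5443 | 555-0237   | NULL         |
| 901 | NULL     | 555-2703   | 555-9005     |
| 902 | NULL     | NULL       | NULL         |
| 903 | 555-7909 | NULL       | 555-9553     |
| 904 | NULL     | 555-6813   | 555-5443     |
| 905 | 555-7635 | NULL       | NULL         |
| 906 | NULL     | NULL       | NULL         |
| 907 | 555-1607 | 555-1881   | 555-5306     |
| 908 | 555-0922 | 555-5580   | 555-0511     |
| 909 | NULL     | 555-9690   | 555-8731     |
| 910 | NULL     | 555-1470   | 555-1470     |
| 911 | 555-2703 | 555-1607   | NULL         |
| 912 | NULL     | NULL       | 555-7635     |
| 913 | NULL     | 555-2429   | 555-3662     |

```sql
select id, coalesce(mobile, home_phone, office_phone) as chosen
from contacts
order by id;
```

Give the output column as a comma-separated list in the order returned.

555-5443, 555-2703, NULL, 555-7909, 555-6813, 555-7635, NULL, 555-1607, 555-0922, 555-9690, 555-1470, 555-2703, 555-7635, 555-2429

id=900: mobile=555-5443 → 555-5443
id=901: mobile=NULL, home_phone=555-2703 → 555-2703
id=902: mobile=NULL, home_phone=NULL, office_phone=NULL (all NULL) → NULL
id=903: mobile=555-7909 → 555-7909
id=904: mobile=NULL, home_phone=555-6813 → 555-6813
id=905: mobile=555-7635 → 555-7635
id=906: mobile=NULL, home_phone=NULL, office_phone=NULL (all NULL) → NULL
id=907: mobile=555-1607 → 555-1607
id=908: mobile=555-0922 → 555-0922
id=909: mobile=NULL, home_phone=555-9690 → 555-9690
id=910: mobile=NULL, home_phone=555-1470 → 555-1470
id=911: mobile=555-2703 → 555-2703
id=912: mobile=NULL, home_phone=NULL, office_phone=555-7635 → 555-7635
id=913: mobile=NULL, home_phone=555-2429 → 555-2429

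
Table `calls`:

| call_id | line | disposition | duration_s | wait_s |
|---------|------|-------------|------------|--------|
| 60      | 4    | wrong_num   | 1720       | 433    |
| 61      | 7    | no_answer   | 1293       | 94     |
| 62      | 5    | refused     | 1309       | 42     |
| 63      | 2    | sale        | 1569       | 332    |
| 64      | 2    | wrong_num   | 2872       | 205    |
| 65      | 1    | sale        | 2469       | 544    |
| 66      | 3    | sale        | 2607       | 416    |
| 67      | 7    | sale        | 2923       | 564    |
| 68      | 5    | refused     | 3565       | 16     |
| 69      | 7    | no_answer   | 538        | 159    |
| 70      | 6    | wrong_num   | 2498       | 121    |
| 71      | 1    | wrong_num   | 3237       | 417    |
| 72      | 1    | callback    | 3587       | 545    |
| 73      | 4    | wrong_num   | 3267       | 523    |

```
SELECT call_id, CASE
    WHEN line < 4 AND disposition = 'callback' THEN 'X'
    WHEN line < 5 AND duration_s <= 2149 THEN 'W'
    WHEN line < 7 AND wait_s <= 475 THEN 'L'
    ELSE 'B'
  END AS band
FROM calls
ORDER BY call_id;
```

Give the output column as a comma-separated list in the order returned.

W, B, L, W, L, B, L, B, L, B, L, L, X, B

call_id=60: line < 5 AND duration_s <= 2149 → W
call_id=61: ELSE → B
call_id=62: line < 7 AND wait_s <= 475 → L
call_id=63: line < 5 AND duration_s <= 2149 → W
call_id=64: line < 7 AND wait_s <= 475 → L
call_id=65: ELSE → B
call_id=66: line < 7 AND wait_s <= 475 → L
call_id=67: ELSE → B
call_id=68: line < 7 AND wait_s <= 475 → L
call_id=69: ELSE → B
call_id=70: line < 7 AND wait_s <= 475 → L
call_id=71: line < 7 AND wait_s <= 475 → L
call_id=72: line < 4 AND disposition = 'callback' → X
call_id=73: ELSE → B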